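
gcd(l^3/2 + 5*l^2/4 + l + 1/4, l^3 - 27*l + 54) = 1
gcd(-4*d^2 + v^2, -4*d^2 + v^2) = -4*d^2 + v^2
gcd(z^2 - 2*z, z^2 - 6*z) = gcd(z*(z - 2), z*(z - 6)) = z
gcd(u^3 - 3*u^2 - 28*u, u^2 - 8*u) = u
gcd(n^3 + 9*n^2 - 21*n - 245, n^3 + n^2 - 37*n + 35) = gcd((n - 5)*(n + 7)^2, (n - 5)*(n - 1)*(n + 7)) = n^2 + 2*n - 35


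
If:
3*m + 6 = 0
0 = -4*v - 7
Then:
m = -2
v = -7/4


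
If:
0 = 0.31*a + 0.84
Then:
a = -2.71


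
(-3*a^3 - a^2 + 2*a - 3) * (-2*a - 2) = 6*a^4 + 8*a^3 - 2*a^2 + 2*a + 6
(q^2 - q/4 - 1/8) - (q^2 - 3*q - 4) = 11*q/4 + 31/8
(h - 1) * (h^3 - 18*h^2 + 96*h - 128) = h^4 - 19*h^3 + 114*h^2 - 224*h + 128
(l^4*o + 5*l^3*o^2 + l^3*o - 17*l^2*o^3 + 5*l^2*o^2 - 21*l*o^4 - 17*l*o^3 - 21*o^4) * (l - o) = l^5*o + 4*l^4*o^2 + l^4*o - 22*l^3*o^3 + 4*l^3*o^2 - 4*l^2*o^4 - 22*l^2*o^3 + 21*l*o^5 - 4*l*o^4 + 21*o^5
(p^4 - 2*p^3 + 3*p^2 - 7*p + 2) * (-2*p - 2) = -2*p^5 + 2*p^4 - 2*p^3 + 8*p^2 + 10*p - 4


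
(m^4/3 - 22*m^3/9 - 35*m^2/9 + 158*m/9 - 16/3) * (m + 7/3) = m^5/3 - 5*m^4/3 - 259*m^3/27 + 229*m^2/27 + 962*m/27 - 112/9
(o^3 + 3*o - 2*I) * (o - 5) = o^4 - 5*o^3 + 3*o^2 - 15*o - 2*I*o + 10*I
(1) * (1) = 1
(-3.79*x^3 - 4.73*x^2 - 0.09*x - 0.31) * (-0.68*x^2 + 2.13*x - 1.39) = 2.5772*x^5 - 4.8563*x^4 - 4.7456*x^3 + 6.5938*x^2 - 0.5352*x + 0.4309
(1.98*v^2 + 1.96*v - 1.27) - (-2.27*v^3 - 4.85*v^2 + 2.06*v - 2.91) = 2.27*v^3 + 6.83*v^2 - 0.1*v + 1.64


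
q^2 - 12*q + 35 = (q - 7)*(q - 5)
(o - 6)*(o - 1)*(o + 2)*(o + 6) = o^4 + o^3 - 38*o^2 - 36*o + 72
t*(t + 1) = t^2 + t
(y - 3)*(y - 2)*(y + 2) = y^3 - 3*y^2 - 4*y + 12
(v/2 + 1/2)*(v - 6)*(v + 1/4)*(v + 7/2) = v^4/2 - 5*v^3/8 - 191*v^2/16 - 215*v/16 - 21/8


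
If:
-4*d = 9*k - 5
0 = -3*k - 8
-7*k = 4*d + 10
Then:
No Solution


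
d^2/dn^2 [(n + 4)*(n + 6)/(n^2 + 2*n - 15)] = 2*(8*n^3 + 117*n^2 + 594*n + 981)/(n^6 + 6*n^5 - 33*n^4 - 172*n^3 + 495*n^2 + 1350*n - 3375)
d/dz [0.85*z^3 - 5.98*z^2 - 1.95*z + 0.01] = 2.55*z^2 - 11.96*z - 1.95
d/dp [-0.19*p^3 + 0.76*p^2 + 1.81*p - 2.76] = -0.57*p^2 + 1.52*p + 1.81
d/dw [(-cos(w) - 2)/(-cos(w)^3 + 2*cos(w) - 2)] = (3*cos(w)/2 + 3*cos(2*w) + cos(3*w)/2 - 3)*sin(w)/(cos(w)^3 - 2*cos(w) + 2)^2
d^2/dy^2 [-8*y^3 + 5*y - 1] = -48*y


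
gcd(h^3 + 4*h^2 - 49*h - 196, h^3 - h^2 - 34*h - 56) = h^2 - 3*h - 28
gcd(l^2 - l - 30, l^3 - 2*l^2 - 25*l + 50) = l + 5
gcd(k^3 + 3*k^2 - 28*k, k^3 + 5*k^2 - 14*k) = k^2 + 7*k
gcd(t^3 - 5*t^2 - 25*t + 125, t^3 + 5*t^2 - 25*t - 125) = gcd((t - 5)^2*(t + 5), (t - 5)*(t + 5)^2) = t^2 - 25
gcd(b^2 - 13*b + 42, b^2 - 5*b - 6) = b - 6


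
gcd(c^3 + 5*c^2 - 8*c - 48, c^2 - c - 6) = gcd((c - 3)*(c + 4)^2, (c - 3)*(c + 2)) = c - 3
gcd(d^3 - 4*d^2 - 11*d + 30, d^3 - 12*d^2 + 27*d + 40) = d - 5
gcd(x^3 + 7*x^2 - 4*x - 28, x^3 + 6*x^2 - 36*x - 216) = 1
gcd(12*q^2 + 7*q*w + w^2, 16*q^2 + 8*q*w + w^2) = 4*q + w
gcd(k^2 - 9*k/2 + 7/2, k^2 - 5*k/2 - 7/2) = k - 7/2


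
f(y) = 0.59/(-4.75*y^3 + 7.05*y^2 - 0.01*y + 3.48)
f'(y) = 0.59*(14.25*y^2 - 14.1*y + 0.01)/(-4.75*y^3 + 7.05*y^2 - 0.01*y + 3.48)^2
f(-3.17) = 0.00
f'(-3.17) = 0.00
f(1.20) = 0.11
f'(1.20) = 0.07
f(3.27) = -0.01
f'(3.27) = 0.01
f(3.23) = -0.01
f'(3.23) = 0.01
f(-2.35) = 0.01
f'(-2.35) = 0.01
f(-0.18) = 0.16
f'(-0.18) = 0.13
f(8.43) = -0.00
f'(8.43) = 0.00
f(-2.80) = 0.00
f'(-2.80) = 0.00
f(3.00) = -0.01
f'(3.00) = 0.01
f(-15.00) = 0.00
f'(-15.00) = 0.00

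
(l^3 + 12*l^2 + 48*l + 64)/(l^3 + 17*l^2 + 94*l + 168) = (l^2 + 8*l + 16)/(l^2 + 13*l + 42)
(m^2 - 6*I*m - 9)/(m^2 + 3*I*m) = (m^2 - 6*I*m - 9)/(m*(m + 3*I))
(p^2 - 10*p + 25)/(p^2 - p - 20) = (p - 5)/(p + 4)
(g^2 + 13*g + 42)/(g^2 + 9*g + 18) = (g + 7)/(g + 3)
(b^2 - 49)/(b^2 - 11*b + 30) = (b^2 - 49)/(b^2 - 11*b + 30)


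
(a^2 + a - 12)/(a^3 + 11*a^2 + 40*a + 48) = (a - 3)/(a^2 + 7*a + 12)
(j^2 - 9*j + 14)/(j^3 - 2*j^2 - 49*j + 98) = 1/(j + 7)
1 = 1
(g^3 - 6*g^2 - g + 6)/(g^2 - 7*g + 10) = (g^3 - 6*g^2 - g + 6)/(g^2 - 7*g + 10)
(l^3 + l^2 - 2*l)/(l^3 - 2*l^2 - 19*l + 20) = l*(l + 2)/(l^2 - l - 20)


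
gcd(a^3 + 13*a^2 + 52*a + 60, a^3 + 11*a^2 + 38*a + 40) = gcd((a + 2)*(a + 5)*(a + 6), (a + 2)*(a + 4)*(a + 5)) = a^2 + 7*a + 10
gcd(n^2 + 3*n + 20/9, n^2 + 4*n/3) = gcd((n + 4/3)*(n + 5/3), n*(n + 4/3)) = n + 4/3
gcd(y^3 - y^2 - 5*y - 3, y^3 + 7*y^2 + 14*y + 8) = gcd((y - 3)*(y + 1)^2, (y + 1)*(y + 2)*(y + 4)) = y + 1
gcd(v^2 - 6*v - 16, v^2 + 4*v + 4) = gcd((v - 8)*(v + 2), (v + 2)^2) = v + 2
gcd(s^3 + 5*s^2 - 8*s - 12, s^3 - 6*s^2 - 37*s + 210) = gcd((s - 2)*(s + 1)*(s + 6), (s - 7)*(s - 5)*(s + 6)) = s + 6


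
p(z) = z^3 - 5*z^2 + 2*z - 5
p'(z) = 3*z^2 - 10*z + 2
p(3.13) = -17.06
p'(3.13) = 0.09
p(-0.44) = -6.93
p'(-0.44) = 6.98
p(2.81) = -16.67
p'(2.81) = -2.41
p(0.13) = -4.82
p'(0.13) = 0.75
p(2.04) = -13.24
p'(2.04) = -5.92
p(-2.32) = -49.04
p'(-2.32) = 41.35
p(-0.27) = -5.92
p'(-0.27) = 4.92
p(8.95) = 329.30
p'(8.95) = 152.81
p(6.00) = 43.00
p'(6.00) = 50.00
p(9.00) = 337.00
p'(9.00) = 155.00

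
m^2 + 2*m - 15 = (m - 3)*(m + 5)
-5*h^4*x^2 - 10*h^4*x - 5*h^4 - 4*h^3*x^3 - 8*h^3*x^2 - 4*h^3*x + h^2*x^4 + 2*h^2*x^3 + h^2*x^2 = (-5*h + x)*(h + x)*(h*x + h)^2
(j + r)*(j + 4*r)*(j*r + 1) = j^3*r + 5*j^2*r^2 + j^2 + 4*j*r^3 + 5*j*r + 4*r^2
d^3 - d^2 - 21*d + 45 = (d - 3)^2*(d + 5)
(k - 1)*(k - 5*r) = k^2 - 5*k*r - k + 5*r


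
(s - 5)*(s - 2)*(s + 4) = s^3 - 3*s^2 - 18*s + 40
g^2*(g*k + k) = g^3*k + g^2*k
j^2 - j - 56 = (j - 8)*(j + 7)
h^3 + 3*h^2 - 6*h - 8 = (h - 2)*(h + 1)*(h + 4)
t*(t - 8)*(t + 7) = t^3 - t^2 - 56*t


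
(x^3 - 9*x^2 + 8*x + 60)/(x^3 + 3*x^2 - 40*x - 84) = (x - 5)/(x + 7)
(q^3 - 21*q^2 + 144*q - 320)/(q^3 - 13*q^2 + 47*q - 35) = (q^2 - 16*q + 64)/(q^2 - 8*q + 7)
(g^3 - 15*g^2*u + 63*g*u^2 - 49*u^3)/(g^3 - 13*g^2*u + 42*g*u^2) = (-g^2 + 8*g*u - 7*u^2)/(g*(-g + 6*u))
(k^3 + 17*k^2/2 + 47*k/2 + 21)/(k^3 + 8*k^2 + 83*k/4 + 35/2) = 2*(k + 3)/(2*k + 5)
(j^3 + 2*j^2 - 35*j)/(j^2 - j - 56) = j*(j - 5)/(j - 8)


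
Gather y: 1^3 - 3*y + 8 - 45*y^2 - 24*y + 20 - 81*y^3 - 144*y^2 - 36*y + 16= -81*y^3 - 189*y^2 - 63*y + 45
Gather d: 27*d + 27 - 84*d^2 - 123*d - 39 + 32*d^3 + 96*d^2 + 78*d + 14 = 32*d^3 + 12*d^2 - 18*d + 2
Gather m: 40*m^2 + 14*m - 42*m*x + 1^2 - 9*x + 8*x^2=40*m^2 + m*(14 - 42*x) + 8*x^2 - 9*x + 1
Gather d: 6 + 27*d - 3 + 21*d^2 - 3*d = 21*d^2 + 24*d + 3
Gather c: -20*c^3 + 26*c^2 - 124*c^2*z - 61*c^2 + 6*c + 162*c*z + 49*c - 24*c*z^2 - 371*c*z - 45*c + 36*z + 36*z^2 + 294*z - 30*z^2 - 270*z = -20*c^3 + c^2*(-124*z - 35) + c*(-24*z^2 - 209*z + 10) + 6*z^2 + 60*z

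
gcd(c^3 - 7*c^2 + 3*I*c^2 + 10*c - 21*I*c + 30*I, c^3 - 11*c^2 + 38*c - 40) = c^2 - 7*c + 10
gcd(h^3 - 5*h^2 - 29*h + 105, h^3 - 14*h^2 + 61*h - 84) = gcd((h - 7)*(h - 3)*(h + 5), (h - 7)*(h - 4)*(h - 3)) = h^2 - 10*h + 21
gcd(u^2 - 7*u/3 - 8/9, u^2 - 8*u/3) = u - 8/3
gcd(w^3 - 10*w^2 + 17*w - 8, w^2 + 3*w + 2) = 1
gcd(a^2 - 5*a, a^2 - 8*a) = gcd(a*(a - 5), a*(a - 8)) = a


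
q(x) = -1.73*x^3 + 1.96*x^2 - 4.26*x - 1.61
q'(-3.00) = -62.73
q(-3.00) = 75.52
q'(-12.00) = -798.66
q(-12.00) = 3321.19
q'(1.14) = -6.54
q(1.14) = -6.48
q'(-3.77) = -92.80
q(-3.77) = 135.01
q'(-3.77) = -92.80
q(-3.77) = 135.01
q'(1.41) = -9.05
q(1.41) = -8.57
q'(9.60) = -444.94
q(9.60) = -1392.47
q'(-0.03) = -4.38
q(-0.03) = -1.48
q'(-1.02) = -13.66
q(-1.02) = 6.61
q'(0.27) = -3.58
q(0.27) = -2.65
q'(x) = -5.19*x^2 + 3.92*x - 4.26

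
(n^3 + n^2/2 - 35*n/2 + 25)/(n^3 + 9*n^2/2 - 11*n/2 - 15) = (2*n - 5)/(2*n + 3)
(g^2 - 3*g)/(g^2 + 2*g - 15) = g/(g + 5)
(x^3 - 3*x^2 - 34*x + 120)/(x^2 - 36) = (x^2 - 9*x + 20)/(x - 6)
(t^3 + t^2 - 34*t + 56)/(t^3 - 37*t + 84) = (t - 2)/(t - 3)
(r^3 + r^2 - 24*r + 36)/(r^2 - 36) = (r^2 - 5*r + 6)/(r - 6)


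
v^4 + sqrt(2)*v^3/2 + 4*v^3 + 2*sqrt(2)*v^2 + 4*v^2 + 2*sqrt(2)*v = v*(v + 2)*(sqrt(2)*v/2 + sqrt(2))*(sqrt(2)*v + 1)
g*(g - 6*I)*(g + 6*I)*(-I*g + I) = -I*g^4 + I*g^3 - 36*I*g^2 + 36*I*g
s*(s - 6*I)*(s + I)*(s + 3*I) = s^4 - 2*I*s^3 + 21*s^2 + 18*I*s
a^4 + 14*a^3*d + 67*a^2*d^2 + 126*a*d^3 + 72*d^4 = (a + d)*(a + 3*d)*(a + 4*d)*(a + 6*d)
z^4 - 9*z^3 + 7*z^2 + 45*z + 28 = (z - 7)*(z - 4)*(z + 1)^2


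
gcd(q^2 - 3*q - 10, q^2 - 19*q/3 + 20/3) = q - 5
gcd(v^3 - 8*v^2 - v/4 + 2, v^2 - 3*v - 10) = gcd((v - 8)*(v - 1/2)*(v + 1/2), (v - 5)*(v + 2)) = 1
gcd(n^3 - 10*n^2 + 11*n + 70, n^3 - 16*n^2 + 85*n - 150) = n - 5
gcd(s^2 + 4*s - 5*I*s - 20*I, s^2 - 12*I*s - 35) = s - 5*I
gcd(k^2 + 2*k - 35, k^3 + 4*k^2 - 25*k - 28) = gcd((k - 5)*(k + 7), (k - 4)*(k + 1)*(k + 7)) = k + 7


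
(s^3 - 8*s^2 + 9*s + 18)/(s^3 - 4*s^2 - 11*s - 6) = (s - 3)/(s + 1)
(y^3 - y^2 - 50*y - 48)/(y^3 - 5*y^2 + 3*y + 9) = (y^2 - 2*y - 48)/(y^2 - 6*y + 9)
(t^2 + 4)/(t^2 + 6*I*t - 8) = (t - 2*I)/(t + 4*I)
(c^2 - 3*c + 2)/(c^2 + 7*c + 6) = (c^2 - 3*c + 2)/(c^2 + 7*c + 6)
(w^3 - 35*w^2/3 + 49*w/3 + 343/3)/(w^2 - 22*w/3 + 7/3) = (3*w^2 - 14*w - 49)/(3*w - 1)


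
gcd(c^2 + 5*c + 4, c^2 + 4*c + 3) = c + 1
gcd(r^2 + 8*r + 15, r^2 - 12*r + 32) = 1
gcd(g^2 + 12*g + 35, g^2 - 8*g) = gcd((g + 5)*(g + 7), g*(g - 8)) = 1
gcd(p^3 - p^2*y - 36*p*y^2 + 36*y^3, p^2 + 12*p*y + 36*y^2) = p + 6*y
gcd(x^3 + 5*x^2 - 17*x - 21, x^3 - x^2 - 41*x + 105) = x^2 + 4*x - 21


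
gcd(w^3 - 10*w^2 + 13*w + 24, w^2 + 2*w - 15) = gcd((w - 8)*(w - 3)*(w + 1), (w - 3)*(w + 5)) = w - 3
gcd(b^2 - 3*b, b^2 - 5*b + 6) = b - 3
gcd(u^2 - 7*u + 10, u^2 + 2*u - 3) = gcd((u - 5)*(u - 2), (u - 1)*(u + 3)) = 1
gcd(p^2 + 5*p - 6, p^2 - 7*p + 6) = p - 1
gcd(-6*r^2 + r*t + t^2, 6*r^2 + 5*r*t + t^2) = 3*r + t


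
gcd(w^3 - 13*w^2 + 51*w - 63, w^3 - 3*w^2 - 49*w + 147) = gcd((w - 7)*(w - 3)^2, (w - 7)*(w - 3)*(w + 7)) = w^2 - 10*w + 21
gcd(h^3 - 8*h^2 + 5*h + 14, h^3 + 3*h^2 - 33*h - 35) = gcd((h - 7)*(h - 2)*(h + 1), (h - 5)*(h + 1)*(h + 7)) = h + 1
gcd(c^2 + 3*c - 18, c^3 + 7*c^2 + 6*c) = c + 6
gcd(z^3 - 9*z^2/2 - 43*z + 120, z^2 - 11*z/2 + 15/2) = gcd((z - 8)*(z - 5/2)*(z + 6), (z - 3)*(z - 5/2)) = z - 5/2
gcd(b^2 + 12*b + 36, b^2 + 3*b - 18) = b + 6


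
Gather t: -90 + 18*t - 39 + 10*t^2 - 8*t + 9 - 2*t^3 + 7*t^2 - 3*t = -2*t^3 + 17*t^2 + 7*t - 120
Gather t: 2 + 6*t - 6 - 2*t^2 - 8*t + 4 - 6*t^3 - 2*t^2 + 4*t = -6*t^3 - 4*t^2 + 2*t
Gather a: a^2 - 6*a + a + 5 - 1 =a^2 - 5*a + 4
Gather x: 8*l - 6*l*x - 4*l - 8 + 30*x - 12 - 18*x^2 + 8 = 4*l - 18*x^2 + x*(30 - 6*l) - 12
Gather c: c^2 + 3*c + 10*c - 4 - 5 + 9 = c^2 + 13*c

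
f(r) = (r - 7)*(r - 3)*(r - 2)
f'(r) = (r - 7)*(r - 3) + (r - 7)*(r - 2) + (r - 3)*(r - 2) = 3*r^2 - 24*r + 41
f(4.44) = -8.99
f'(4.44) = -6.42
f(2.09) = 0.40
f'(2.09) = 3.94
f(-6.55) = -1106.39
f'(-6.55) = 326.91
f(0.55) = -22.91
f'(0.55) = 28.71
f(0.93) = -13.44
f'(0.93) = 21.27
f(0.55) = -22.91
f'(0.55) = 28.71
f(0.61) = -21.23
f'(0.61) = 27.48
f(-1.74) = -154.94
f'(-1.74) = 91.84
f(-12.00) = -3990.00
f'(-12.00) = 761.00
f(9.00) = 84.00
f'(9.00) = 68.00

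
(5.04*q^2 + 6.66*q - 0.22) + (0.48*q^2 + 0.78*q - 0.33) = 5.52*q^2 + 7.44*q - 0.55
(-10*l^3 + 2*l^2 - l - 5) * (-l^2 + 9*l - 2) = 10*l^5 - 92*l^4 + 39*l^3 - 8*l^2 - 43*l + 10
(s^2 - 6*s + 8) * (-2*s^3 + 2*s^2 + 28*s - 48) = -2*s^5 + 14*s^4 - 200*s^2 + 512*s - 384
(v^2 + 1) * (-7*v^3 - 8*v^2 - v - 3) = -7*v^5 - 8*v^4 - 8*v^3 - 11*v^2 - v - 3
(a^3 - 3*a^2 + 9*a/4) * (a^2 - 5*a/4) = a^5 - 17*a^4/4 + 6*a^3 - 45*a^2/16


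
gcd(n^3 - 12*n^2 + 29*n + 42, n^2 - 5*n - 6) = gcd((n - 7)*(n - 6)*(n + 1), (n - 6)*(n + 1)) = n^2 - 5*n - 6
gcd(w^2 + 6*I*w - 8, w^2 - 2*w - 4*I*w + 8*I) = 1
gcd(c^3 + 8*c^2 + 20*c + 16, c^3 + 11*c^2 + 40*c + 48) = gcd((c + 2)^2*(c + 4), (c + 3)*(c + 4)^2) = c + 4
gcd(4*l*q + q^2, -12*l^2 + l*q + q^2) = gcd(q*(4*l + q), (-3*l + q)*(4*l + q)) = 4*l + q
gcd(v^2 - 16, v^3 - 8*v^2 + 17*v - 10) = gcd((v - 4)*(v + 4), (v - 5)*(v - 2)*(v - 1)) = 1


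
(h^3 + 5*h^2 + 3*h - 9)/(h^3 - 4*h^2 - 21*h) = (h^2 + 2*h - 3)/(h*(h - 7))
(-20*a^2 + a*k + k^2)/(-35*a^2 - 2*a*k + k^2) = (4*a - k)/(7*a - k)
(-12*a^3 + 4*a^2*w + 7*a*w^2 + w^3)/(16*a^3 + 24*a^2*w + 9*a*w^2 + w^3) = (-12*a^3 + 4*a^2*w + 7*a*w^2 + w^3)/(16*a^3 + 24*a^2*w + 9*a*w^2 + w^3)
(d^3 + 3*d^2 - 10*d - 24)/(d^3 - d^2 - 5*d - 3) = (d^2 + 6*d + 8)/(d^2 + 2*d + 1)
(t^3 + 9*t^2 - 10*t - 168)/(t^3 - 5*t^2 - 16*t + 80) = (t^2 + 13*t + 42)/(t^2 - t - 20)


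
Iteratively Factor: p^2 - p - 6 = (p - 3)*(p + 2)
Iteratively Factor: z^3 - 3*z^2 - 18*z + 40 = (z + 4)*(z^2 - 7*z + 10) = (z - 2)*(z + 4)*(z - 5)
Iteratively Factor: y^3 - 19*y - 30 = (y + 2)*(y^2 - 2*y - 15) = (y + 2)*(y + 3)*(y - 5)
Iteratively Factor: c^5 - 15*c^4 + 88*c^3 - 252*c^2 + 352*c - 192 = (c - 4)*(c^4 - 11*c^3 + 44*c^2 - 76*c + 48) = (c - 4)^2*(c^3 - 7*c^2 + 16*c - 12) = (c - 4)^2*(c - 2)*(c^2 - 5*c + 6) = (c - 4)^2*(c - 3)*(c - 2)*(c - 2)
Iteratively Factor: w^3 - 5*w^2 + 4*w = (w - 4)*(w^2 - w) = (w - 4)*(w - 1)*(w)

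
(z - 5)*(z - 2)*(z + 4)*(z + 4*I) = z^4 - 3*z^3 + 4*I*z^3 - 18*z^2 - 12*I*z^2 + 40*z - 72*I*z + 160*I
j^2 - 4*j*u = j*(j - 4*u)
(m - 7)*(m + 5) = m^2 - 2*m - 35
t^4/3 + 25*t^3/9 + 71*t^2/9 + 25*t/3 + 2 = (t/3 + 1)*(t + 1/3)*(t + 2)*(t + 3)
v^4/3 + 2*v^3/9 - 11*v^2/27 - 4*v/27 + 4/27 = (v/3 + 1/3)*(v - 2/3)^2*(v + 1)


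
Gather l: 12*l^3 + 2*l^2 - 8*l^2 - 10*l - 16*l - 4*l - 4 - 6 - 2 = 12*l^3 - 6*l^2 - 30*l - 12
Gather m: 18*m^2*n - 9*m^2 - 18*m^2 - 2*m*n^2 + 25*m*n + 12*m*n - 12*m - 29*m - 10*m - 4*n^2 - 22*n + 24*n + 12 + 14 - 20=m^2*(18*n - 27) + m*(-2*n^2 + 37*n - 51) - 4*n^2 + 2*n + 6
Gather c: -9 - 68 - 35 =-112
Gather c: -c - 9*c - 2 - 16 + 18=-10*c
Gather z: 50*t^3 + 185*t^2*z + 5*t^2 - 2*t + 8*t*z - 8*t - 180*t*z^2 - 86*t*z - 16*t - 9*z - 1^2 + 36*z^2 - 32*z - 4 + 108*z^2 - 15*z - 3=50*t^3 + 5*t^2 - 26*t + z^2*(144 - 180*t) + z*(185*t^2 - 78*t - 56) - 8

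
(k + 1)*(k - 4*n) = k^2 - 4*k*n + k - 4*n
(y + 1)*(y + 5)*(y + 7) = y^3 + 13*y^2 + 47*y + 35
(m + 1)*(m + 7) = m^2 + 8*m + 7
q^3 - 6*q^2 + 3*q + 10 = (q - 5)*(q - 2)*(q + 1)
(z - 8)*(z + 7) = z^2 - z - 56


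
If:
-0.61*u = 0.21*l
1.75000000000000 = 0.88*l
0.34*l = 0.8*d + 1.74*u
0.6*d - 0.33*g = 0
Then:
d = 2.33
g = 4.24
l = 1.99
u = -0.68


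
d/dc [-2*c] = -2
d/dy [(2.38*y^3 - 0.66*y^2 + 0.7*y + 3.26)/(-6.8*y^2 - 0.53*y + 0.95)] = (-16.184*y^4 - 2.5228*y^3 + 11.8928*y^2 + 43.082*y + 2.3928)/(46.24*y^4 + 7.208*y^3 - 12.6391*y^2 - 1.007*y + 0.9025)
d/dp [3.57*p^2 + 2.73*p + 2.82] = 7.14*p + 2.73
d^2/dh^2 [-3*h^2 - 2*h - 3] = -6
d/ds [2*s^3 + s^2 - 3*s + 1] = 6*s^2 + 2*s - 3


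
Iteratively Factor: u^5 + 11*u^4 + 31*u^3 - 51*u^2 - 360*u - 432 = (u + 4)*(u^4 + 7*u^3 + 3*u^2 - 63*u - 108) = (u + 3)*(u + 4)*(u^3 + 4*u^2 - 9*u - 36) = (u + 3)*(u + 4)^2*(u^2 - 9) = (u - 3)*(u + 3)*(u + 4)^2*(u + 3)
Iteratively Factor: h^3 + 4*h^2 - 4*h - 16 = (h - 2)*(h^2 + 6*h + 8) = (h - 2)*(h + 2)*(h + 4)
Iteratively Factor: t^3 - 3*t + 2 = (t - 1)*(t^2 + t - 2) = (t - 1)*(t + 2)*(t - 1)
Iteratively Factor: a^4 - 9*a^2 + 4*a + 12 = (a + 1)*(a^3 - a^2 - 8*a + 12) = (a + 1)*(a + 3)*(a^2 - 4*a + 4) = (a - 2)*(a + 1)*(a + 3)*(a - 2)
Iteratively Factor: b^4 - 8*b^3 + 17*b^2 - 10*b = (b - 1)*(b^3 - 7*b^2 + 10*b) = b*(b - 1)*(b^2 - 7*b + 10) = b*(b - 5)*(b - 1)*(b - 2)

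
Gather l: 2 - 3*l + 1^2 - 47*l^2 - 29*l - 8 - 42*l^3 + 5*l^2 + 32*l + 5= -42*l^3 - 42*l^2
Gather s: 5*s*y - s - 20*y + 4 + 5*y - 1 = s*(5*y - 1) - 15*y + 3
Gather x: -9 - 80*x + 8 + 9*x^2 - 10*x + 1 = 9*x^2 - 90*x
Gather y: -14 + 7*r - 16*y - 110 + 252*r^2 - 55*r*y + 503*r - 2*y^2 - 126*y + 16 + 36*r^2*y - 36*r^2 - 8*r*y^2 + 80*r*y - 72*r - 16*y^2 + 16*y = 216*r^2 + 438*r + y^2*(-8*r - 18) + y*(36*r^2 + 25*r - 126) - 108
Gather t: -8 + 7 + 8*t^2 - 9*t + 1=8*t^2 - 9*t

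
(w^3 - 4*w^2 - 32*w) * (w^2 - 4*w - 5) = w^5 - 8*w^4 - 21*w^3 + 148*w^2 + 160*w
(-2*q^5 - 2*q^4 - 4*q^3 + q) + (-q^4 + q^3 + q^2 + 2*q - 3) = -2*q^5 - 3*q^4 - 3*q^3 + q^2 + 3*q - 3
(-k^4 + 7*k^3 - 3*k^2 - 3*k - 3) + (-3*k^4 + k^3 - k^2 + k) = -4*k^4 + 8*k^3 - 4*k^2 - 2*k - 3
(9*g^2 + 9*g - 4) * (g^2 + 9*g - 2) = 9*g^4 + 90*g^3 + 59*g^2 - 54*g + 8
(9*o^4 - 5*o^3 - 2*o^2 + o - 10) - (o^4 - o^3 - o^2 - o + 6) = 8*o^4 - 4*o^3 - o^2 + 2*o - 16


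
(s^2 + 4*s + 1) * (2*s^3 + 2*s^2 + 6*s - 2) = 2*s^5 + 10*s^4 + 16*s^3 + 24*s^2 - 2*s - 2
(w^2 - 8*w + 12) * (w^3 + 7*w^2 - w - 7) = w^5 - w^4 - 45*w^3 + 85*w^2 + 44*w - 84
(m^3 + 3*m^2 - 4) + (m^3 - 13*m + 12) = 2*m^3 + 3*m^2 - 13*m + 8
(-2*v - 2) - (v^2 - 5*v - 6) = -v^2 + 3*v + 4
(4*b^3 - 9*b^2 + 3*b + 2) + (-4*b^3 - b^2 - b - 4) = -10*b^2 + 2*b - 2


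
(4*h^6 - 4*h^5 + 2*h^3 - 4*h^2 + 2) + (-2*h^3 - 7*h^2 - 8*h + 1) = 4*h^6 - 4*h^5 - 11*h^2 - 8*h + 3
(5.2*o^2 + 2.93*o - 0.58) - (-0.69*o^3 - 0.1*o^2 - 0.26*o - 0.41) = 0.69*o^3 + 5.3*o^2 + 3.19*o - 0.17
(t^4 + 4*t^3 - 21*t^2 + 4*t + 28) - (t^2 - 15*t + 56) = t^4 + 4*t^3 - 22*t^2 + 19*t - 28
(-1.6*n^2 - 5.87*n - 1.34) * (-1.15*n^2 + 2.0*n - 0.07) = 1.84*n^4 + 3.5505*n^3 - 10.087*n^2 - 2.2691*n + 0.0938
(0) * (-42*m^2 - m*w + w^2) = 0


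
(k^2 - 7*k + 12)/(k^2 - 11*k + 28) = (k - 3)/(k - 7)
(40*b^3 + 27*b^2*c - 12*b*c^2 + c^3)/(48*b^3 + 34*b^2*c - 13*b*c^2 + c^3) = (5*b - c)/(6*b - c)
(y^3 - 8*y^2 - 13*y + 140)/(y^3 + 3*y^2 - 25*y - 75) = (y^2 - 3*y - 28)/(y^2 + 8*y + 15)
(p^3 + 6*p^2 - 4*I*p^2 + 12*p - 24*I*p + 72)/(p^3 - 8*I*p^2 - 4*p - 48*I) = (p + 6)/(p - 4*I)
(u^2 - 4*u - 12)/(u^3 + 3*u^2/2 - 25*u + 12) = 2*(u^2 - 4*u - 12)/(2*u^3 + 3*u^2 - 50*u + 24)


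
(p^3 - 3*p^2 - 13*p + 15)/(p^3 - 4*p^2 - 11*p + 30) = (p - 1)/(p - 2)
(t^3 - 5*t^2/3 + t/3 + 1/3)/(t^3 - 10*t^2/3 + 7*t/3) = (3*t^2 - 2*t - 1)/(t*(3*t - 7))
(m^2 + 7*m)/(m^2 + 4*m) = (m + 7)/(m + 4)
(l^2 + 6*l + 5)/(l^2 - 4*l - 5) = (l + 5)/(l - 5)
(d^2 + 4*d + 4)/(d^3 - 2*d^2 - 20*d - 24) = 1/(d - 6)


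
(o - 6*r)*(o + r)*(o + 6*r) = o^3 + o^2*r - 36*o*r^2 - 36*r^3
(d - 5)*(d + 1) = d^2 - 4*d - 5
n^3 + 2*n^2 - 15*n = n*(n - 3)*(n + 5)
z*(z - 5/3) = z^2 - 5*z/3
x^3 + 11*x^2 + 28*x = x*(x + 4)*(x + 7)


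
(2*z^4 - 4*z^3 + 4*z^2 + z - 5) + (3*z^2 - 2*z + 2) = 2*z^4 - 4*z^3 + 7*z^2 - z - 3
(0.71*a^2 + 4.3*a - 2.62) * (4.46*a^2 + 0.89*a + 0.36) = 3.1666*a^4 + 19.8099*a^3 - 7.6026*a^2 - 0.7838*a - 0.9432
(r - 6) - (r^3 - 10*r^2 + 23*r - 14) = -r^3 + 10*r^2 - 22*r + 8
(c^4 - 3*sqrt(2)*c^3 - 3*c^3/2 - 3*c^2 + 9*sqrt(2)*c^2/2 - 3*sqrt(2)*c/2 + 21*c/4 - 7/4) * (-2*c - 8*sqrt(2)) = -2*c^5 - 2*sqrt(2)*c^4 + 3*c^4 + 3*sqrt(2)*c^3 + 54*c^3 - 165*c^2/2 + 27*sqrt(2)*c^2 - 42*sqrt(2)*c + 55*c/2 + 14*sqrt(2)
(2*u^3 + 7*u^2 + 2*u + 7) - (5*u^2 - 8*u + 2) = 2*u^3 + 2*u^2 + 10*u + 5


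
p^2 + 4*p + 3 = (p + 1)*(p + 3)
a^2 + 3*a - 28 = (a - 4)*(a + 7)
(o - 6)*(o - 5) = o^2 - 11*o + 30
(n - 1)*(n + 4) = n^2 + 3*n - 4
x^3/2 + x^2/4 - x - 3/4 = (x/2 + 1/2)*(x - 3/2)*(x + 1)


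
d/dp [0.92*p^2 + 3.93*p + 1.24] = 1.84*p + 3.93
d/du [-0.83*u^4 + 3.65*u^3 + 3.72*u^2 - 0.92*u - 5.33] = -3.32*u^3 + 10.95*u^2 + 7.44*u - 0.92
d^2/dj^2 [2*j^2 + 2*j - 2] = 4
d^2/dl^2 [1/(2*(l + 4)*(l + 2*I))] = ((l + 4)^2 + (l + 4)*(l + 2*I) + (l + 2*I)^2)/((l + 4)^3*(l + 2*I)^3)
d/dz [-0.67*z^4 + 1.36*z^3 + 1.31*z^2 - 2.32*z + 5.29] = -2.68*z^3 + 4.08*z^2 + 2.62*z - 2.32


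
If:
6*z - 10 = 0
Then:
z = 5/3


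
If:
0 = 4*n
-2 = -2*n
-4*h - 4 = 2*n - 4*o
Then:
No Solution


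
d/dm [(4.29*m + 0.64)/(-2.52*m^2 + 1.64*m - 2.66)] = (10.8108*m^2 + 3.2256*m - 12.461)/(6.3504*m^4 - 8.2656*m^3 + 16.096*m^2 - 8.7248*m + 7.0756)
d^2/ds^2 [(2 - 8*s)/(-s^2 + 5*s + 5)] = 4*(3*(7 - 4*s)*(-s^2 + 5*s + 5) - (2*s - 5)^2*(4*s - 1))/(-s^2 + 5*s + 5)^3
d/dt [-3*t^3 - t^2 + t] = -9*t^2 - 2*t + 1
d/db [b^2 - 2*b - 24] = 2*b - 2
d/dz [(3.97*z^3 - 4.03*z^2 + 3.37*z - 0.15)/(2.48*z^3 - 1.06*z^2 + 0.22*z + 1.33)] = (5.7862*z^4 - 14.9684*z^3 + 19.6419*z^2 - 11.0378*z + 4.5151)/(6.1504*z^6 - 5.2576*z^5 + 2.2148*z^4 + 6.1304*z^3 - 2.7712*z^2 + 0.5852*z + 1.7689)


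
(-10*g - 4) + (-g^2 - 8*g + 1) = -g^2 - 18*g - 3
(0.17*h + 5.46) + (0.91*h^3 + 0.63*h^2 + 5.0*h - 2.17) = 0.91*h^3 + 0.63*h^2 + 5.17*h + 3.29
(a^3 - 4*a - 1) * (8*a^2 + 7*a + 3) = 8*a^5 + 7*a^4 - 29*a^3 - 36*a^2 - 19*a - 3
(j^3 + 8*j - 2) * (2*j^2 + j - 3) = 2*j^5 + j^4 + 13*j^3 + 4*j^2 - 26*j + 6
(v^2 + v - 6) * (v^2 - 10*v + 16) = v^4 - 9*v^3 + 76*v - 96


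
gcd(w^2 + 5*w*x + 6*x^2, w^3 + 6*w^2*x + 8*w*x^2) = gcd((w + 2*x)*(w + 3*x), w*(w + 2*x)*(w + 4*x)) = w + 2*x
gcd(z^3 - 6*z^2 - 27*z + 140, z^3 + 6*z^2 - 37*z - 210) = z + 5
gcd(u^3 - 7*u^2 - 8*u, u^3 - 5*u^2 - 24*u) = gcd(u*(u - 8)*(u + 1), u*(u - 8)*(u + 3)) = u^2 - 8*u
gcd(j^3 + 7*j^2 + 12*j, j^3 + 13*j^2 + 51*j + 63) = j + 3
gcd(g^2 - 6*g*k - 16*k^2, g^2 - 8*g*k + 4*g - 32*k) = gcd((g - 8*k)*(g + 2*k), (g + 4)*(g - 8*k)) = g - 8*k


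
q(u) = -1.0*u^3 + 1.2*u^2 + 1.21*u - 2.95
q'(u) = -3.0*u^2 + 2.4*u + 1.21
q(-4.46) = 104.24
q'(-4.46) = -69.17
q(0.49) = -2.19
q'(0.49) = 1.67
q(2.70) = -10.62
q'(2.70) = -14.18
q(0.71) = -1.84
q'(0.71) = 1.40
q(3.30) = -21.83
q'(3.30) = -23.54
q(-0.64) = -2.97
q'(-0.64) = -1.55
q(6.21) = -188.64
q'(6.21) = -99.58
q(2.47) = -7.71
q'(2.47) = -11.16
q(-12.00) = 1883.33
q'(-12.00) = -459.59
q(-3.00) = 31.22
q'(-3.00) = -32.99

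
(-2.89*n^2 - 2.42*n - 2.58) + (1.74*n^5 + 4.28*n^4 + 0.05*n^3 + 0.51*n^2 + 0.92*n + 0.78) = 1.74*n^5 + 4.28*n^4 + 0.05*n^3 - 2.38*n^2 - 1.5*n - 1.8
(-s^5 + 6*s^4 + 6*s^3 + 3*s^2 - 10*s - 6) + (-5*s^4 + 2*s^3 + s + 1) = -s^5 + s^4 + 8*s^3 + 3*s^2 - 9*s - 5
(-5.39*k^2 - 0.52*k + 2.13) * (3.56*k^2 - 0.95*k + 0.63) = -19.1884*k^4 + 3.2693*k^3 + 4.6811*k^2 - 2.3511*k + 1.3419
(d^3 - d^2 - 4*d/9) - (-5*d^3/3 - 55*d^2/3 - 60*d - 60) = 8*d^3/3 + 52*d^2/3 + 536*d/9 + 60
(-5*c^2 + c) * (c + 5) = -5*c^3 - 24*c^2 + 5*c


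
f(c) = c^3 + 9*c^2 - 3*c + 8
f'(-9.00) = 78.00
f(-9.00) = 35.00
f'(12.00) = 645.00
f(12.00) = 2996.00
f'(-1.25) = -20.81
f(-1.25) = 23.86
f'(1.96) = 43.80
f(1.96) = 44.22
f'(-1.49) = -23.16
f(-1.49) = 29.14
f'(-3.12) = -29.96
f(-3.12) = 74.60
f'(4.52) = 139.65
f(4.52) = 270.66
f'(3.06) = 80.17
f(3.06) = 111.75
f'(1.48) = 30.21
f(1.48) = 26.52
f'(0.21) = 0.91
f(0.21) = 7.78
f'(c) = 3*c^2 + 18*c - 3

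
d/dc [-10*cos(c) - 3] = 10*sin(c)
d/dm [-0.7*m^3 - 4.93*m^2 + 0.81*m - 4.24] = -2.1*m^2 - 9.86*m + 0.81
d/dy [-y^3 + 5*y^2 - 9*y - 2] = -3*y^2 + 10*y - 9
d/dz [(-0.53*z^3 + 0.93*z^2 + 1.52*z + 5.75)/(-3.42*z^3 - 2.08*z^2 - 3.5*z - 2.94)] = (4.283*z^4 + 14.1068*z^3 + 63.5762*z^2 + 18.4516*z + 15.6562)/(11.6964*z^6 + 14.2272*z^5 + 28.2664*z^4 + 34.6696*z^3 + 24.4804*z^2 + 20.58*z + 8.6436)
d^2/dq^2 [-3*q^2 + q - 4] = -6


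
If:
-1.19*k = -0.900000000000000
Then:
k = 0.76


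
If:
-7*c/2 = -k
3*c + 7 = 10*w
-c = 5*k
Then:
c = 0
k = 0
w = 7/10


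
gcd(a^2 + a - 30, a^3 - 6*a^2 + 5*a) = a - 5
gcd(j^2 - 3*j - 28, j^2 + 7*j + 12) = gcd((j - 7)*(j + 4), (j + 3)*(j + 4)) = j + 4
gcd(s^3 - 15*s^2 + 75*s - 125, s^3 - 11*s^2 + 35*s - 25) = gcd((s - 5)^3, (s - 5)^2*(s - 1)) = s^2 - 10*s + 25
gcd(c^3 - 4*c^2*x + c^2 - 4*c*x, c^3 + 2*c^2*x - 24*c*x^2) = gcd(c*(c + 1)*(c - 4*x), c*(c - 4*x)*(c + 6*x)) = -c^2 + 4*c*x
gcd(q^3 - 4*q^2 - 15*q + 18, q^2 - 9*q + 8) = q - 1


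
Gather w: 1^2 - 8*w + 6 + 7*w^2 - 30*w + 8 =7*w^2 - 38*w + 15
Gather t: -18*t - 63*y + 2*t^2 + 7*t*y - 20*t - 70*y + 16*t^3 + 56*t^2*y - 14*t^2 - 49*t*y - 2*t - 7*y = 16*t^3 + t^2*(56*y - 12) + t*(-42*y - 40) - 140*y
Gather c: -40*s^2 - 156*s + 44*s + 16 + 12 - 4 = -40*s^2 - 112*s + 24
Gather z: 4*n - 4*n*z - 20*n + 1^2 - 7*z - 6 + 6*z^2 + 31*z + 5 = -16*n + 6*z^2 + z*(24 - 4*n)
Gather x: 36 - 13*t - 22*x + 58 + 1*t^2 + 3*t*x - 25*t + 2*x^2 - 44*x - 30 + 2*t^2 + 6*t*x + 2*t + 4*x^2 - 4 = 3*t^2 - 36*t + 6*x^2 + x*(9*t - 66) + 60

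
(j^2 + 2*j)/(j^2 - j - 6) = j/(j - 3)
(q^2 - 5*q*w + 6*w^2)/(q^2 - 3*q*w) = (q - 2*w)/q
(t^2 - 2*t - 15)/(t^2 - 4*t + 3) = (t^2 - 2*t - 15)/(t^2 - 4*t + 3)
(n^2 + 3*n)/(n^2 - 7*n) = (n + 3)/(n - 7)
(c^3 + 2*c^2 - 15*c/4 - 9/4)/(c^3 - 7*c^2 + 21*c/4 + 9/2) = (c + 3)/(c - 6)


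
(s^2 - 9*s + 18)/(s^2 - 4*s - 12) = (s - 3)/(s + 2)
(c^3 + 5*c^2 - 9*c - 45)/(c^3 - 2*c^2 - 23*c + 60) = (c + 3)/(c - 4)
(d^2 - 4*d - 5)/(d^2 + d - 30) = (d + 1)/(d + 6)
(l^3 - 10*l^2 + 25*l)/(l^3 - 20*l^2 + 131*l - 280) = l*(l - 5)/(l^2 - 15*l + 56)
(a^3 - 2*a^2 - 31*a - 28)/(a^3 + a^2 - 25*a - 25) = (a^2 - 3*a - 28)/(a^2 - 25)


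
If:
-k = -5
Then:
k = 5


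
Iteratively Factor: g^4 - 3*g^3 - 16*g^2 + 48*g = (g)*(g^3 - 3*g^2 - 16*g + 48) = g*(g - 4)*(g^2 + g - 12) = g*(g - 4)*(g - 3)*(g + 4)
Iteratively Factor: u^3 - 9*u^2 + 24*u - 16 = (u - 4)*(u^2 - 5*u + 4) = (u - 4)^2*(u - 1)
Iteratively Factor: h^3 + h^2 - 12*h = (h - 3)*(h^2 + 4*h) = h*(h - 3)*(h + 4)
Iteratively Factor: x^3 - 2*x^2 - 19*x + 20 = (x + 4)*(x^2 - 6*x + 5) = (x - 5)*(x + 4)*(x - 1)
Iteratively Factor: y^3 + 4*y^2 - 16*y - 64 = (y + 4)*(y^2 - 16) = (y - 4)*(y + 4)*(y + 4)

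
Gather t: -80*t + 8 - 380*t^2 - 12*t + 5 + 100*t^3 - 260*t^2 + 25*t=100*t^3 - 640*t^2 - 67*t + 13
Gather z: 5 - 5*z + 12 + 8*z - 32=3*z - 15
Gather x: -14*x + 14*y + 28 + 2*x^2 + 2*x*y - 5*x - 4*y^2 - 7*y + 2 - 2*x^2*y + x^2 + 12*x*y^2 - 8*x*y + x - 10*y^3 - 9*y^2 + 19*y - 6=x^2*(3 - 2*y) + x*(12*y^2 - 6*y - 18) - 10*y^3 - 13*y^2 + 26*y + 24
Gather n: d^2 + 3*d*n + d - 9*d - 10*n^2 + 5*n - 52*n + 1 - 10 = d^2 - 8*d - 10*n^2 + n*(3*d - 47) - 9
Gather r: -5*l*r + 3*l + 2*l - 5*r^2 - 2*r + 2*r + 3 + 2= -5*l*r + 5*l - 5*r^2 + 5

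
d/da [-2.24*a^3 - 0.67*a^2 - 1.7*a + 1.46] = -6.72*a^2 - 1.34*a - 1.7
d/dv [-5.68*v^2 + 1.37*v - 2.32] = 1.37 - 11.36*v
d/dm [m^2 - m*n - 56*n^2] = 2*m - n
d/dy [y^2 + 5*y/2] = 2*y + 5/2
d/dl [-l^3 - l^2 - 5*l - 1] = -3*l^2 - 2*l - 5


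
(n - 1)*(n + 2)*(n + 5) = n^3 + 6*n^2 + 3*n - 10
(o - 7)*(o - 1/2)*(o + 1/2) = o^3 - 7*o^2 - o/4 + 7/4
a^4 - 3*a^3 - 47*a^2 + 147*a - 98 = (a - 7)*(a - 2)*(a - 1)*(a + 7)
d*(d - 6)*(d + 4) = d^3 - 2*d^2 - 24*d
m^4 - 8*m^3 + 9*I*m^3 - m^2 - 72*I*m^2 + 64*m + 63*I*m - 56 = (m - 7)*(m - 1)*(m + I)*(m + 8*I)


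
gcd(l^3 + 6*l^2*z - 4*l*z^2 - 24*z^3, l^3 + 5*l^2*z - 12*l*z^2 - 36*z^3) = l^2 + 8*l*z + 12*z^2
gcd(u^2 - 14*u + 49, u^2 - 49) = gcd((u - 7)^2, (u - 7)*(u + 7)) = u - 7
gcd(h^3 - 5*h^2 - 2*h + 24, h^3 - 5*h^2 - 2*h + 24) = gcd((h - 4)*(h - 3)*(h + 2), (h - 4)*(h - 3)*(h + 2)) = h^3 - 5*h^2 - 2*h + 24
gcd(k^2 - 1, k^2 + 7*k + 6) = k + 1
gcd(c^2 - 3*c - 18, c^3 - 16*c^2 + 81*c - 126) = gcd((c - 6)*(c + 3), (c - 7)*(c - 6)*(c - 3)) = c - 6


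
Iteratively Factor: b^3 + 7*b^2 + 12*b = (b + 4)*(b^2 + 3*b) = b*(b + 4)*(b + 3)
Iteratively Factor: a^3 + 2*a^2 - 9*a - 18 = (a + 3)*(a^2 - a - 6) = (a + 2)*(a + 3)*(a - 3)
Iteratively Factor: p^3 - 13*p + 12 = (p - 3)*(p^2 + 3*p - 4) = (p - 3)*(p - 1)*(p + 4)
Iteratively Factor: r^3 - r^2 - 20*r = (r - 5)*(r^2 + 4*r) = (r - 5)*(r + 4)*(r)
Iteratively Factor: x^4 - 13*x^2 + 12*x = (x - 3)*(x^3 + 3*x^2 - 4*x) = x*(x - 3)*(x^2 + 3*x - 4) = x*(x - 3)*(x - 1)*(x + 4)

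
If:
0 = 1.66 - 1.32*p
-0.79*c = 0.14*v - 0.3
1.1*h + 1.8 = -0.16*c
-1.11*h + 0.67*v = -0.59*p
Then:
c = 1.10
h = -1.80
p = 1.26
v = -4.08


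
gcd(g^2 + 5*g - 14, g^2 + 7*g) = g + 7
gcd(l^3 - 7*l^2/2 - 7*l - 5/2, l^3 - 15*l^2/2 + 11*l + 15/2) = l^2 - 9*l/2 - 5/2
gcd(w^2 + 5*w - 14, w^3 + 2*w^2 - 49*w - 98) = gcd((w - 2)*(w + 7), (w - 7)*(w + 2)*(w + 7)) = w + 7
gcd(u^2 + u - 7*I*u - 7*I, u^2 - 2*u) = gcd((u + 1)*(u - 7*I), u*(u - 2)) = 1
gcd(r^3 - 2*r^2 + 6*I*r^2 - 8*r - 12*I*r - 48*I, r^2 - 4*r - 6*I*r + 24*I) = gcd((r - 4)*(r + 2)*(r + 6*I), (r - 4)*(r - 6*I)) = r - 4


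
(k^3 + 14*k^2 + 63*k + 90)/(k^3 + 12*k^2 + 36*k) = (k^2 + 8*k + 15)/(k*(k + 6))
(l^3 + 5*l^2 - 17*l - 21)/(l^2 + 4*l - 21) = l + 1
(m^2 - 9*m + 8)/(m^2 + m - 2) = (m - 8)/(m + 2)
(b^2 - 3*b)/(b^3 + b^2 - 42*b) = (b - 3)/(b^2 + b - 42)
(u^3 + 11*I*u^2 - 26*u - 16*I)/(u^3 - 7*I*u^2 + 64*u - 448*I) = (u^2 + 3*I*u - 2)/(u^2 - 15*I*u - 56)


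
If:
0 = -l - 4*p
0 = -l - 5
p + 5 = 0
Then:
No Solution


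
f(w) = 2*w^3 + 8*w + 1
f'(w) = 6*w^2 + 8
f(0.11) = 1.88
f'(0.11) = 8.07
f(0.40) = 4.33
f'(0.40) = 8.96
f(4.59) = 231.13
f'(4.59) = 134.41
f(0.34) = 3.80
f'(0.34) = 8.69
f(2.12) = 37.02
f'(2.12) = 34.97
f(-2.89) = -70.40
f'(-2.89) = 58.11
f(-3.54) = -116.04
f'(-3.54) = 83.19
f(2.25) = 41.78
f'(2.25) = 38.38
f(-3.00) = -77.00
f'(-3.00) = 62.00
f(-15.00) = -6869.00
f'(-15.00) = 1358.00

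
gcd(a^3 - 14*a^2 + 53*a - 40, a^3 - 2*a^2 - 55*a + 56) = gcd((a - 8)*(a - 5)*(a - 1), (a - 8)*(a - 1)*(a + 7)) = a^2 - 9*a + 8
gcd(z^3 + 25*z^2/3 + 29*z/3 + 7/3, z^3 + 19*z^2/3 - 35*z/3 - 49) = z + 7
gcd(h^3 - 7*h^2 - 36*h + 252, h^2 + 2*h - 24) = h + 6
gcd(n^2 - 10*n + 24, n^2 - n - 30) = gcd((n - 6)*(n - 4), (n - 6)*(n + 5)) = n - 6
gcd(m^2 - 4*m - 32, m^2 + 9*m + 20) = m + 4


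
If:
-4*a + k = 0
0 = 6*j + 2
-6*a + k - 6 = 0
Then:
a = -3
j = -1/3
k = -12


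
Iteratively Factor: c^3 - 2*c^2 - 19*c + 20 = (c - 1)*(c^2 - c - 20) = (c - 1)*(c + 4)*(c - 5)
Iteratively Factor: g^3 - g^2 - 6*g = (g + 2)*(g^2 - 3*g) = g*(g + 2)*(g - 3)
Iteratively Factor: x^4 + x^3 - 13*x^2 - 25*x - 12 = (x + 1)*(x^3 - 13*x - 12) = (x + 1)^2*(x^2 - x - 12) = (x + 1)^2*(x + 3)*(x - 4)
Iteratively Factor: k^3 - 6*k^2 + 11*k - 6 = (k - 3)*(k^2 - 3*k + 2) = (k - 3)*(k - 2)*(k - 1)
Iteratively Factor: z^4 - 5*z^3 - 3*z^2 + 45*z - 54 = (z - 3)*(z^3 - 2*z^2 - 9*z + 18) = (z - 3)^2*(z^2 + z - 6) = (z - 3)^2*(z + 3)*(z - 2)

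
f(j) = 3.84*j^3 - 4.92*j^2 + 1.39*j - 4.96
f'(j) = 11.52*j^2 - 9.84*j + 1.39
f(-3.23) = -190.18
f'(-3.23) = 153.36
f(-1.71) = -40.92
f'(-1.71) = 51.90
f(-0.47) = -7.10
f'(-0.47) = 8.56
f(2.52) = 28.75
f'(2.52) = 49.75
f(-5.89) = -968.48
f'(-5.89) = 459.00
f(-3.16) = -179.65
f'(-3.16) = 147.52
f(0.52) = -5.03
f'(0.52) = -0.61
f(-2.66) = -115.74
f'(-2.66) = 109.08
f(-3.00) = -157.09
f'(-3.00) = 134.59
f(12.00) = 5938.76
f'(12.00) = 1542.19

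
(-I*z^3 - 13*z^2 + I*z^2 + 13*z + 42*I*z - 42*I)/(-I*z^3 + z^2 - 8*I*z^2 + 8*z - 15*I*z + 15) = (z^3 - z^2*(1 + 13*I) + z*(-42 + 13*I) + 42)/(z^3 + z^2*(8 + I) + z*(15 + 8*I) + 15*I)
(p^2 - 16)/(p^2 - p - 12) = (p + 4)/(p + 3)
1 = 1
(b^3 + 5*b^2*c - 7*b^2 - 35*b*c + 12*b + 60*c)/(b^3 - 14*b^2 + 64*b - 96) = (b^2 + 5*b*c - 3*b - 15*c)/(b^2 - 10*b + 24)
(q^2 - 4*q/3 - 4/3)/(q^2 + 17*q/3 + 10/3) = (q - 2)/(q + 5)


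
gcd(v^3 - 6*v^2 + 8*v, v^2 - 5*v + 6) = v - 2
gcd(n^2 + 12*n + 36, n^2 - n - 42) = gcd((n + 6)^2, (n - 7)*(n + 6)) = n + 6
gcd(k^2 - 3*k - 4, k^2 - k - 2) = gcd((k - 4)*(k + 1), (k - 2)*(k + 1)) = k + 1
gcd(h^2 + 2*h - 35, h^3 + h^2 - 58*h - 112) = h + 7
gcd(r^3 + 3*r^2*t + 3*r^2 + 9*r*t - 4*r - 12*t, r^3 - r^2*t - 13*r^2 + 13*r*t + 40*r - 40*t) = 1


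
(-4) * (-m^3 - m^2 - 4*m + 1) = 4*m^3 + 4*m^2 + 16*m - 4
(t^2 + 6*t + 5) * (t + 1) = t^3 + 7*t^2 + 11*t + 5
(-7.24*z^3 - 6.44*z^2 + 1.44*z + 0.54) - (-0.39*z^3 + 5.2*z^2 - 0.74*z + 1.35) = -6.85*z^3 - 11.64*z^2 + 2.18*z - 0.81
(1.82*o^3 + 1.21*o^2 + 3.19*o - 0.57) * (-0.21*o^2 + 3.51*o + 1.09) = -0.3822*o^5 + 6.1341*o^4 + 5.561*o^3 + 12.6355*o^2 + 1.4764*o - 0.6213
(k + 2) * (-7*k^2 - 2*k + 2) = -7*k^3 - 16*k^2 - 2*k + 4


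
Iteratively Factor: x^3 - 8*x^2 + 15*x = (x - 5)*(x^2 - 3*x) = x*(x - 5)*(x - 3)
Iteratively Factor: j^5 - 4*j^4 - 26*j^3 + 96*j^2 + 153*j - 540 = (j - 5)*(j^4 + j^3 - 21*j^2 - 9*j + 108) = (j - 5)*(j - 3)*(j^3 + 4*j^2 - 9*j - 36) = (j - 5)*(j - 3)^2*(j^2 + 7*j + 12) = (j - 5)*(j - 3)^2*(j + 4)*(j + 3)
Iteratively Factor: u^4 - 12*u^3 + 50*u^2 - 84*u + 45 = (u - 3)*(u^3 - 9*u^2 + 23*u - 15) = (u - 3)*(u - 1)*(u^2 - 8*u + 15) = (u - 3)^2*(u - 1)*(u - 5)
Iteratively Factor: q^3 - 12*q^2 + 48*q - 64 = (q - 4)*(q^2 - 8*q + 16) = (q - 4)^2*(q - 4)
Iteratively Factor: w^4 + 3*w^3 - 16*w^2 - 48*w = (w)*(w^3 + 3*w^2 - 16*w - 48) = w*(w - 4)*(w^2 + 7*w + 12) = w*(w - 4)*(w + 3)*(w + 4)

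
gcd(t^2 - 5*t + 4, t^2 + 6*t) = 1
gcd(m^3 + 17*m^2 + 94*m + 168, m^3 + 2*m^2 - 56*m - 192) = m^2 + 10*m + 24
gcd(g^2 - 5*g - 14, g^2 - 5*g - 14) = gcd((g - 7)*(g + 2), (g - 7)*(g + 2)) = g^2 - 5*g - 14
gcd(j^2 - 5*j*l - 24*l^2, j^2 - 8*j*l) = j - 8*l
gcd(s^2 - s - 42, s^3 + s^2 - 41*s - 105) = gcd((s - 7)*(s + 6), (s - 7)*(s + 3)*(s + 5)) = s - 7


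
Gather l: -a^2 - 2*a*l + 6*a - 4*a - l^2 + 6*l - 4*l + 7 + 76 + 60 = -a^2 + 2*a - l^2 + l*(2 - 2*a) + 143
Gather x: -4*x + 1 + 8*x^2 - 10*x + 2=8*x^2 - 14*x + 3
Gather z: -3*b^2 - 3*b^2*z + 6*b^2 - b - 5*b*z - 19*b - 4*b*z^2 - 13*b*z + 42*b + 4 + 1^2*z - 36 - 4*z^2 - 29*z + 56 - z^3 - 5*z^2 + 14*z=3*b^2 + 22*b - z^3 + z^2*(-4*b - 9) + z*(-3*b^2 - 18*b - 14) + 24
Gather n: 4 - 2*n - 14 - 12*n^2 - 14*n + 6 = -12*n^2 - 16*n - 4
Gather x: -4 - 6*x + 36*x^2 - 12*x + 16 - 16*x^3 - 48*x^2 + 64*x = -16*x^3 - 12*x^2 + 46*x + 12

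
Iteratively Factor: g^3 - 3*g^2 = (g - 3)*(g^2) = g*(g - 3)*(g)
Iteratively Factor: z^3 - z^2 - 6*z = (z - 3)*(z^2 + 2*z) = (z - 3)*(z + 2)*(z)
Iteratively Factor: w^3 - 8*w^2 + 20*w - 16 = (w - 2)*(w^2 - 6*w + 8) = (w - 4)*(w - 2)*(w - 2)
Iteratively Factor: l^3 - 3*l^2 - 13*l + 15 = (l + 3)*(l^2 - 6*l + 5) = (l - 1)*(l + 3)*(l - 5)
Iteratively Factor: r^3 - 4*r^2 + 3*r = (r - 3)*(r^2 - r) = (r - 3)*(r - 1)*(r)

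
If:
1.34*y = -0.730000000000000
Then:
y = -0.54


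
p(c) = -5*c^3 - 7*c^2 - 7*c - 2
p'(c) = -15*c^2 - 14*c - 7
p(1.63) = -53.66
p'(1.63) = -69.67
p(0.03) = -2.22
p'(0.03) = -7.43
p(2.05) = -88.84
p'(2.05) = -98.74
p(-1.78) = 16.48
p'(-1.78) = -29.61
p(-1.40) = 7.80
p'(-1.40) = -16.80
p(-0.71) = 1.23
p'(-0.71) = -4.62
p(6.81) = -1953.41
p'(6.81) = -797.98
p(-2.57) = 54.63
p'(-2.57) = -70.09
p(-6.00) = 868.00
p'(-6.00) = -463.00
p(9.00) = -4277.00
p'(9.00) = -1348.00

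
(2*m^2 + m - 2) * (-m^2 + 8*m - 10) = -2*m^4 + 15*m^3 - 10*m^2 - 26*m + 20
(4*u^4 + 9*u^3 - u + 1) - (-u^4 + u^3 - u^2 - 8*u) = 5*u^4 + 8*u^3 + u^2 + 7*u + 1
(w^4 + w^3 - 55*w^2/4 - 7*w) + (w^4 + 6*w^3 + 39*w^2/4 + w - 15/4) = 2*w^4 + 7*w^3 - 4*w^2 - 6*w - 15/4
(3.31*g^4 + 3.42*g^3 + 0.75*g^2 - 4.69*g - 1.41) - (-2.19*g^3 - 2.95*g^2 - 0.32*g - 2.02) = 3.31*g^4 + 5.61*g^3 + 3.7*g^2 - 4.37*g + 0.61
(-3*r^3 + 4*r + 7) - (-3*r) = -3*r^3 + 7*r + 7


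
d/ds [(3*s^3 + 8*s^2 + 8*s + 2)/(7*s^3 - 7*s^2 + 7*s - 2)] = (-77*s^4 - 70*s^3 + 52*s^2 - 4*s - 30)/(49*s^6 - 98*s^5 + 147*s^4 - 126*s^3 + 77*s^2 - 28*s + 4)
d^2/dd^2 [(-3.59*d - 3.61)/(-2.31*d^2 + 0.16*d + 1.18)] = ((-49.7574*d - 15.5294)*(-2.31*d^2 + 0.16*d + 1.18) - (3.59*d + 3.61)*(4.62*d - 0.16)*(9.24*d - 0.32))/(-2.31*d^2 + 0.16*d + 1.18)^3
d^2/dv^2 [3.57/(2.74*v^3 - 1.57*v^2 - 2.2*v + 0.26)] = ((11.2098 - 58.6908*v)*(2.74*v^3 - 1.57*v^2 - 2.2*v + 0.26) + 3.57*(-16.44*v^2 + 6.28*v + 4.4)*(-8.22*v^2 + 3.14*v + 2.2))/(2.74*v^3 - 1.57*v^2 - 2.2*v + 0.26)^3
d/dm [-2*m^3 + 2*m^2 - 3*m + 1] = -6*m^2 + 4*m - 3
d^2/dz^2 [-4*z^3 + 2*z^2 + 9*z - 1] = 4 - 24*z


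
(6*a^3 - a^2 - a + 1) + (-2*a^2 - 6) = 6*a^3 - 3*a^2 - a - 5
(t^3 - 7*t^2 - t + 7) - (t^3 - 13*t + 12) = -7*t^2 + 12*t - 5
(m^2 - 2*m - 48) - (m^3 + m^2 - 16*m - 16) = -m^3 + 14*m - 32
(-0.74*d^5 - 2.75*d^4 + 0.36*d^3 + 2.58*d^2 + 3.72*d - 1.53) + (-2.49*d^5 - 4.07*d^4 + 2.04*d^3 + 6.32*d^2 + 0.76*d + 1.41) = -3.23*d^5 - 6.82*d^4 + 2.4*d^3 + 8.9*d^2 + 4.48*d - 0.12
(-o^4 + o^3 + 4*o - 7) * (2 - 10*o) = 10*o^5 - 12*o^4 + 2*o^3 - 40*o^2 + 78*o - 14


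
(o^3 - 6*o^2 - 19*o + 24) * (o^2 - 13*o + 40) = o^5 - 19*o^4 + 99*o^3 + 31*o^2 - 1072*o + 960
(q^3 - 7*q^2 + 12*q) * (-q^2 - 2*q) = -q^5 + 5*q^4 + 2*q^3 - 24*q^2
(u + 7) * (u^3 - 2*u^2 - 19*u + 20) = u^4 + 5*u^3 - 33*u^2 - 113*u + 140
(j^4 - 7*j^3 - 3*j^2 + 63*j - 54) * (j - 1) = j^5 - 8*j^4 + 4*j^3 + 66*j^2 - 117*j + 54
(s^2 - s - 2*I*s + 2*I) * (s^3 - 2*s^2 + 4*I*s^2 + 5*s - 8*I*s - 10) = s^5 - 3*s^4 + 2*I*s^4 + 15*s^3 - 6*I*s^3 - 39*s^2 - 6*I*s^2 + 26*s + 30*I*s - 20*I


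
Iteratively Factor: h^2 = (h)*(h)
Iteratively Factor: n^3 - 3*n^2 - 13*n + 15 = (n - 5)*(n^2 + 2*n - 3) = (n - 5)*(n - 1)*(n + 3)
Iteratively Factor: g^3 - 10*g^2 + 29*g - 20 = (g - 1)*(g^2 - 9*g + 20) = (g - 4)*(g - 1)*(g - 5)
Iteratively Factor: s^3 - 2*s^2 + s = (s)*(s^2 - 2*s + 1) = s*(s - 1)*(s - 1)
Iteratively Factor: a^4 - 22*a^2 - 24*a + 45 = (a - 5)*(a^3 + 5*a^2 + 3*a - 9) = (a - 5)*(a + 3)*(a^2 + 2*a - 3) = (a - 5)*(a + 3)^2*(a - 1)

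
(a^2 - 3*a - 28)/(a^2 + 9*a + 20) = (a - 7)/(a + 5)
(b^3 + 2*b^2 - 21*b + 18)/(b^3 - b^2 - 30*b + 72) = (b - 1)/(b - 4)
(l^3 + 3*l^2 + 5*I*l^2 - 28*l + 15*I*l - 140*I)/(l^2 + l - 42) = (l^2 + l*(-4 + 5*I) - 20*I)/(l - 6)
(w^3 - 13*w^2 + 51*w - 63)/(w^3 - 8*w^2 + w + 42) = (w - 3)/(w + 2)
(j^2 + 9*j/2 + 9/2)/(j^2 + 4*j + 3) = (j + 3/2)/(j + 1)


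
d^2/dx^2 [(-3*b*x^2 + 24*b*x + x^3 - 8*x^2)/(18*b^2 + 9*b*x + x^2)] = 12*b*(-162*b^4 + 162*b^3*x - 1080*b^3 + 108*b^2*x^2 - 216*b^2*x + 15*b*x^3 + 72*b*x^2 + 16*x^3)/(5832*b^6 + 8748*b^5*x + 5346*b^4*x^2 + 1701*b^3*x^3 + 297*b^2*x^4 + 27*b*x^5 + x^6)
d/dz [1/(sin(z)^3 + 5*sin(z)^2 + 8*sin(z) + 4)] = -(3*sin(z) + 4)*cos(z)/((sin(z) + 1)^2*(sin(z) + 2)^3)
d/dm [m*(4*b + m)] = 4*b + 2*m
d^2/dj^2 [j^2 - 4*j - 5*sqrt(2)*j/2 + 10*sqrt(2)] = 2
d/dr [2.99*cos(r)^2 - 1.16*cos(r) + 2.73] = (1.16 - 5.98*cos(r))*sin(r)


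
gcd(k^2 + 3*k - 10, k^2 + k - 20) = k + 5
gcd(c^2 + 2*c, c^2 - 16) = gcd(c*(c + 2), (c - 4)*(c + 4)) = 1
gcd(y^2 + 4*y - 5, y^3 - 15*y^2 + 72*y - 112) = 1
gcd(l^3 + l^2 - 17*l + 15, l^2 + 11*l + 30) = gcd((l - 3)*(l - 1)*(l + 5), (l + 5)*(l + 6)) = l + 5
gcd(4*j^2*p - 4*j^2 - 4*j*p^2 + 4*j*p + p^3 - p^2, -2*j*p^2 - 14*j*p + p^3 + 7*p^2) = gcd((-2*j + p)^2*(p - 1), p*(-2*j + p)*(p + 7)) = -2*j + p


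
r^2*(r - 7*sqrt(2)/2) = r^3 - 7*sqrt(2)*r^2/2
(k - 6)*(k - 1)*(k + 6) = k^3 - k^2 - 36*k + 36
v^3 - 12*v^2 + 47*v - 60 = (v - 5)*(v - 4)*(v - 3)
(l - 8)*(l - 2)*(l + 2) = l^3 - 8*l^2 - 4*l + 32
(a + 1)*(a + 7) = a^2 + 8*a + 7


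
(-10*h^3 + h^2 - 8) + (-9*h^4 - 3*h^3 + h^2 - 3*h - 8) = -9*h^4 - 13*h^3 + 2*h^2 - 3*h - 16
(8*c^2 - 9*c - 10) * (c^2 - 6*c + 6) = 8*c^4 - 57*c^3 + 92*c^2 + 6*c - 60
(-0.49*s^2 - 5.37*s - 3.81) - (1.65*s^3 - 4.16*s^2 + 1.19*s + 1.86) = -1.65*s^3 + 3.67*s^2 - 6.56*s - 5.67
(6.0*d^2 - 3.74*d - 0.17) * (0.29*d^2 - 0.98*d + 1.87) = 1.74*d^4 - 6.9646*d^3 + 14.8359*d^2 - 6.8272*d - 0.3179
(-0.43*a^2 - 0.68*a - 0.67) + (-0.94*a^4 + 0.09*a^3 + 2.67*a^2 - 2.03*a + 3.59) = -0.94*a^4 + 0.09*a^3 + 2.24*a^2 - 2.71*a + 2.92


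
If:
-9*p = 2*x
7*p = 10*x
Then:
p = 0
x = 0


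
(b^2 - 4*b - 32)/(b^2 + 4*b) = (b - 8)/b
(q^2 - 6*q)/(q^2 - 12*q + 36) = q/(q - 6)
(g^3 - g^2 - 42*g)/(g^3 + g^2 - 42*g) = (g^2 - g - 42)/(g^2 + g - 42)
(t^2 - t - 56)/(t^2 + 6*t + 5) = (t^2 - t - 56)/(t^2 + 6*t + 5)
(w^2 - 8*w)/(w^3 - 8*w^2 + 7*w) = (w - 8)/(w^2 - 8*w + 7)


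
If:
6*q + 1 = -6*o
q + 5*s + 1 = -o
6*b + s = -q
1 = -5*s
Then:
No Solution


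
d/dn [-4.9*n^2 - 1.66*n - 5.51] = -9.8*n - 1.66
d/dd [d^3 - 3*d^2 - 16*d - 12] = 3*d^2 - 6*d - 16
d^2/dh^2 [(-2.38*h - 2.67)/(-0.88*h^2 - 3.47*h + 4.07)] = ((1.76*h + 3.47)*(2.38*h + 2.67)*(3.52*h + 6.94) - (12.5664*h + 21.2164)*(0.88*h^2 + 3.47*h - 4.07))/(0.88*h^2 + 3.47*h - 4.07)^3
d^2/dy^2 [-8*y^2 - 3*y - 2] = -16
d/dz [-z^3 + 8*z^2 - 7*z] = -3*z^2 + 16*z - 7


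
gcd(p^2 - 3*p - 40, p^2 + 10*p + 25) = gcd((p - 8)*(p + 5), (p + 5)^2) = p + 5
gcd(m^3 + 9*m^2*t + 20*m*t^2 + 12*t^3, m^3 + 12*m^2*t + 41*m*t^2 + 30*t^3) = m^2 + 7*m*t + 6*t^2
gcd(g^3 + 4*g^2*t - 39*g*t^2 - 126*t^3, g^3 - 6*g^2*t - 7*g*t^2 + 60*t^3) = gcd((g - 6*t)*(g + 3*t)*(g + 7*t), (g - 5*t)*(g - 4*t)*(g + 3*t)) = g + 3*t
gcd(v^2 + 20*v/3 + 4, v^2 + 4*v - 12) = v + 6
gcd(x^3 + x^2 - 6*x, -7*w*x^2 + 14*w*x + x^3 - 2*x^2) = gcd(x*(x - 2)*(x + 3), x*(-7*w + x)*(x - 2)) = x^2 - 2*x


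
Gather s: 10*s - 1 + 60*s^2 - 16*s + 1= 60*s^2 - 6*s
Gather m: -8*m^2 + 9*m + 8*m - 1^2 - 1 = -8*m^2 + 17*m - 2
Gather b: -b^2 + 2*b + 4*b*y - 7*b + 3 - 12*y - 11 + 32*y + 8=-b^2 + b*(4*y - 5) + 20*y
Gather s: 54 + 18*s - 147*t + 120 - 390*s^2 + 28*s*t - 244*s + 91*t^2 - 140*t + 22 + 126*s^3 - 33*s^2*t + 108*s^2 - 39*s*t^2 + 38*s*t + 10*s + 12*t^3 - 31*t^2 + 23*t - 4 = 126*s^3 + s^2*(-33*t - 282) + s*(-39*t^2 + 66*t - 216) + 12*t^3 + 60*t^2 - 264*t + 192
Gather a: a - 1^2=a - 1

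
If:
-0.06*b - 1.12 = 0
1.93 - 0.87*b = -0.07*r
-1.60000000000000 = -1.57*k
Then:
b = -18.67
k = 1.02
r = -259.57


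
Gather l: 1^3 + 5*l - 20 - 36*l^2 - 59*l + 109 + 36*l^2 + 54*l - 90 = 0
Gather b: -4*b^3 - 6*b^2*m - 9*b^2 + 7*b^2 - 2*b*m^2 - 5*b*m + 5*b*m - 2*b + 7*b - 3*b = -4*b^3 + b^2*(-6*m - 2) + b*(2 - 2*m^2)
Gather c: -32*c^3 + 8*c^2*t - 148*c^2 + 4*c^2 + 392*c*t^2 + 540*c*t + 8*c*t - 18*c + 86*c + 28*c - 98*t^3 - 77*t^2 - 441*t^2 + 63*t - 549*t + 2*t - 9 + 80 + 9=-32*c^3 + c^2*(8*t - 144) + c*(392*t^2 + 548*t + 96) - 98*t^3 - 518*t^2 - 484*t + 80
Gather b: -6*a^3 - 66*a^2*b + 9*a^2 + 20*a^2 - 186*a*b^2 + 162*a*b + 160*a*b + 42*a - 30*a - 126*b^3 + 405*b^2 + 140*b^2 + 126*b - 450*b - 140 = -6*a^3 + 29*a^2 + 12*a - 126*b^3 + b^2*(545 - 186*a) + b*(-66*a^2 + 322*a - 324) - 140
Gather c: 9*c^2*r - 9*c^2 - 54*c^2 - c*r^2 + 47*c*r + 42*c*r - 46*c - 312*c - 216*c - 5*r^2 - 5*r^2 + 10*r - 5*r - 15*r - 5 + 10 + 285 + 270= c^2*(9*r - 63) + c*(-r^2 + 89*r - 574) - 10*r^2 - 10*r + 560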